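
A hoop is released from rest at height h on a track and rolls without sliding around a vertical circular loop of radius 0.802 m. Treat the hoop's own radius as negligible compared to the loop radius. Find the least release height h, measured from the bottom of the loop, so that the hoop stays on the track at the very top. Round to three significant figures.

h_min ≈ 2.41 m

The moment of inertia is MR², giving k ≡ I/(MR²) = 1.
At the top, contact is just lost when gravity alone supplies the centripetal force: Mg = Mv_top²/r, i.e. v_top² = gr.
With ω = v/R, the kinetic energy at speed v is ½(1+k)Mv² = Mv².
Energy conservation from release (height h) to the top (height 2r): Mgh = Mg(2r) + M·gr.
Thus h_min = 2r + (1+k)r/2 = r(2 + 2/2) = 0.802 × 3 ≈ 2.41 m.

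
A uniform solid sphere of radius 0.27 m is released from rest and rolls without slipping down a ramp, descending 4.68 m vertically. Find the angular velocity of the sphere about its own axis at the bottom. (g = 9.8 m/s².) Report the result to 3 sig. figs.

ω ≈ 30.0 rad/s

The moment of inertia is (2/5)MR², giving k ≡ I/(MR²) = 0.4.
Since it rolls without slipping, ω = v/R and KE = ½Mv² + ½Iω² = ½(1+k)Mv² = (7/10)Mv².
Energy conservation Mgh = ½(1+k)Mv² gives v = √(2gh/(1+k)) = √(2 × 9.8 × 4.68 / 1.4) = 8.094 m/s.
The angular speed follows from ω = v/R = 8.094/0.27 ≈ 30.0 rad/s.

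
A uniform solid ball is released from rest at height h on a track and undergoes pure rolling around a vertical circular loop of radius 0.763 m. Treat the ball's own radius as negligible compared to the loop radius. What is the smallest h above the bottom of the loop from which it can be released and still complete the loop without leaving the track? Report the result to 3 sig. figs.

h_min ≈ 2.06 m

For this body I = (2/5)MR², i.e. k = I/(MR²) = 0.4.
At the top of the loop, the minimum-contact condition is Mg = Mv_top²/r, so v_top² = gr.
With ω = v/R, the kinetic energy at speed v is ½(1+k)Mv² = (7/10)Mv².
Energy conservation from release (height h) to the top (height 2r): Mgh = Mg(2r) + (7/10)M·gr.
Thus h_min = 2r + (1+k)r/2 = r(2 + 1.4/2) = 0.763 × 2.7 ≈ 2.06 m.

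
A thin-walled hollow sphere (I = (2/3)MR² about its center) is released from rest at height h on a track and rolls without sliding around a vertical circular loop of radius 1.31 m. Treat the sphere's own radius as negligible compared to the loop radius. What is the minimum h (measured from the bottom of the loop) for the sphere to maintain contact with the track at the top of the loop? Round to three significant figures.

The moment of inertia is (2/3)MR², giving k ≡ I/(MR²) = 2/3.
At the top, contact is just lost when gravity alone supplies the centripetal force: Mg = Mv_top²/r, i.e. v_top² = gr.
With ω = v/R, the kinetic energy at speed v is ½(1+k)Mv² = (5/6)Mv².
Energy conservation from release (height h) to the top (height 2r): Mgh = Mg(2r) + (5/6)M·gr.
Thus h_min = 2r + (1+k)r/2 = r(2 + 1.667/2) = 1.31 × 2.833 ≈ 3.71 m.

h_min ≈ 3.71 m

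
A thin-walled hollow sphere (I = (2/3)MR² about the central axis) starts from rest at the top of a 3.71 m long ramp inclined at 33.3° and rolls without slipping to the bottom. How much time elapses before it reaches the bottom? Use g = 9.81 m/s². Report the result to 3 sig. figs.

For this body I = (2/3)MR², i.e. k = I/(MR²) = 2/3.
Along the incline Mg sinθ − f = Ma, and torque about the center fR = Iα = kMR²(a/R) gives f = kMa.
Hence a = g sinθ/(1+k) = 9.81×sin33.3°/1.667 = 3.232 m/s².
With constant a from rest, t = √(2L/a) = √(2·3.71/3.232) ≈ 1.52 s.

t ≈ 1.52 s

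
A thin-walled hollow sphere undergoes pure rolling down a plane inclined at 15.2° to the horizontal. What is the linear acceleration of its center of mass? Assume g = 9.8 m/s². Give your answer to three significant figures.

a ≈ 1.54 m/s²

The moment of inertia is (2/3)MR², giving k ≡ I/(MR²) = 2/3.
Along the incline Mg sinθ − f = Ma, and torque about the center fR = Iα = kMR²(a/R) gives f = kMa.
Eliminating f: Mg sinθ = (1+k)Ma, so a = g sinθ/(1+k) = 9.8 × sin15.2° / 1.667 ≈ 1.54 m/s².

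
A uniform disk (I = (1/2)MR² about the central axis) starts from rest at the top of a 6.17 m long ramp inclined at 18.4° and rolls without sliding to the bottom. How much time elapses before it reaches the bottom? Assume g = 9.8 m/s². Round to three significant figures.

The moment of inertia is (1/2)MR², giving k ≡ I/(MR²) = 0.5.
Newton's second law down the slope: Mg sinθ − f = Ma. The torque equation fR = Iα (with α = a/R) gives f = kMa.
Hence a = g sinθ/(1+k) = 9.8×sin18.4°/1.5 = 2.062 m/s².
Starting from rest, L = ½at², so t = √(2L/a) = √(2×6.17/2.062) ≈ 2.45 s.

t ≈ 2.45 s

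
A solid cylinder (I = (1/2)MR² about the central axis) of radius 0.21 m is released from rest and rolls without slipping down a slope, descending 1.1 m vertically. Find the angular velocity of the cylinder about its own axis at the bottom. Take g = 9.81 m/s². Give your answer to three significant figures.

ω ≈ 18.1 rad/s

With I = (1/2)MR², the ratio k = I/(MR²) is 0.5.
Since it rolls without slipping, ω = v/R and KE = ½Mv² + ½Iω² = ½(1+k)Mv² = (3/4)Mv².
Energy conservation Mgh = ½(1+k)Mv² gives v = √(2gh/(1+k)) = √(2 × 9.81 × 1.1 / 1.5) = 3.793 m/s.
The angular speed follows from ω = v/R = 3.793/0.21 ≈ 18.1 rad/s.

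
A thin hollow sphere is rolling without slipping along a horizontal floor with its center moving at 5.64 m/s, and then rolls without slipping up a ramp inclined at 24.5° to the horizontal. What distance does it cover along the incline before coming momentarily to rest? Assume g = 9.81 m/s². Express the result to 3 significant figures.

d ≈ 6.52 m

With I = (2/3)MR², the ratio k = I/(MR²) is 2/3.
Since it rolls without slipping, ω = v/R and KE = ½Mv² + ½Iω² = ½(1+k)Mv² = (5/6)Mv².
Setting this equal to Mgh gives the vertical rise h = (1+k)v₀²/(2g) = 1.667×5.64²/(2×9.81) = 2.702 m.
The distance along the slope is d = h/sinθ = 2.702/sin24.5° ≈ 6.52 m.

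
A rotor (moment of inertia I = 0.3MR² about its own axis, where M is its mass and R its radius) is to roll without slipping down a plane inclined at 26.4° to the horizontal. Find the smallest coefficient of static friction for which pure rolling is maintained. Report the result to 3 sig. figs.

For this body I = 0.3MR², i.e. k = I/(MR²) = 0.3.
Along the incline Mg sinθ − f = Ma, and torque about the center fR = Iα = kMR²(a/R) gives f = kMa.
These give a = g sinθ/(1+k) and the required friction f = kMg sinθ/(1+k).
The normal force is N = Mg cosθ, so μ_min = f/N = k tanθ/(1+k).
μ_min = 0.3 × tan26.4° / 1.3 ≈ 0.115.

μ_min ≈ 0.115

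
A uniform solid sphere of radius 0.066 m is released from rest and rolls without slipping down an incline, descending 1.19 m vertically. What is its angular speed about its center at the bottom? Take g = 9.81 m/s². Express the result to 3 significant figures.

Here I = (2/5)MR², so the shape factor k = I/(MR²) = 0.4.
Rolling without slipping gives ω = v/R, so the total kinetic energy is ½Mv² + ½Iω² = ½(1+k)Mv² = (7/10)Mv².
Energy conservation Mgh = ½(1+k)Mv² gives v = √(2gh/(1+k)) = √(2 × 9.81 × 1.19 / 1.4) = 4.084 m/s.
Then ω = v/R = 4.084 / 0.066 ≈ 61.9 rad/s.

ω ≈ 61.9 rad/s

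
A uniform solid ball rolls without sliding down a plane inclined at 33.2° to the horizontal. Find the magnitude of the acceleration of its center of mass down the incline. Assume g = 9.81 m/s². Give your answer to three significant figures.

a ≈ 3.84 m/s²

The moment of inertia is (2/5)MR², giving k ≡ I/(MR²) = 0.4.
Translational: Mg sinθ − f = Ma. Rotational about the CM: fR = Iα = kMRa, so f = kMa.
Eliminating f: Mg sinθ = (1+k)Ma, so a = g sinθ/(1+k) = 9.81 × sin33.2° / 1.4 ≈ 3.84 m/s².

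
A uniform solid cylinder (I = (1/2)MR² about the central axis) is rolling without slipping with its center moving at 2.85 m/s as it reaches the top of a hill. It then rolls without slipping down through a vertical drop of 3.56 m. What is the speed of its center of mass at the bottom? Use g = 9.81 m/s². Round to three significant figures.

The moment of inertia is (1/2)MR², giving k ≡ I/(MR²) = 0.5.
Since it rolls without slipping, ω = v/R and KE = ½Mv² + ½Iω² = ½(1+k)Mv² = (3/4)Mv².
Conserving energy between top and bottom: (3/4)Mv² = (3/4)Mv₀² + Mgh, hence v² = v₀² + 2gh/(1+k).
v = √(2.85² + 2×9.81×3.56/1.5) = √54.69 ≈ 7.40 m/s.

v ≈ 7.40 m/s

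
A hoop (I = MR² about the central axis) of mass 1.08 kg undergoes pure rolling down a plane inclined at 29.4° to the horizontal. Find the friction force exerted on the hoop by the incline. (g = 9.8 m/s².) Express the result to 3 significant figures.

f ≈ 2.60 N

Here I = MR², so the shape factor k = I/(MR²) = 1.
Along the incline Mg sinθ − f = Ma, and torque about the center fR = Iα = kMR²(a/R) gives f = kMa.
Combining, a = g sinθ/(1+k) and f = kMa = kMg sinθ/(1+k).
f = 1 × 1.08 × 9.8 × sin29.4° / 2 ≈ 2.60 N.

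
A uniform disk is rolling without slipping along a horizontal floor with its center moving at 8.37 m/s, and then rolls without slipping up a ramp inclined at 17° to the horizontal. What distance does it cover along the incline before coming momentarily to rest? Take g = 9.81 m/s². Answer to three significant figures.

d ≈ 18.3 m

The moment of inertia is (1/2)MR², giving k ≡ I/(MR²) = 0.5.
Pure rolling means v = ωR; then KE = ½Mv² + ½I(v/R)² = ½(1+k)Mv² = (3/4)Mv².
Setting this equal to Mgh gives the vertical rise h = (1+k)v₀²/(2g) = 1.5×8.37²/(2×9.81) = 5.356 m.
The distance along the slope is d = h/sinθ = 5.356/sin17° ≈ 18.3 m.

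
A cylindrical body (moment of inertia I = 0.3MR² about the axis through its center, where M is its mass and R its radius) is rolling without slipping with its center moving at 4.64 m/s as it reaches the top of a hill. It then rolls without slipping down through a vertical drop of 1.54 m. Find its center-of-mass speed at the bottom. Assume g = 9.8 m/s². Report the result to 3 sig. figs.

Here I = 0.3MR², so the shape factor k = I/(MR²) = 0.3.
The rolling condition ω = v/R makes the rotational term ½I(v/R)² = ½kMv², so KE_total = ½(1+k)Mv² = (13/20)Mv².
Energy conservation: (13/20)Mv₀² + Mgh = (13/20)Mv², so v² = v₀² + 2gh/(1+k).
v = √(4.64² + 2×9.8×1.54/1.3) = √44.75 ≈ 6.69 m/s.

v ≈ 6.69 m/s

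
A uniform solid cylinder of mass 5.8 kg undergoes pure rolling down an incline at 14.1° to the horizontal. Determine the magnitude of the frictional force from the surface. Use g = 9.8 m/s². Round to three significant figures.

f ≈ 4.62 N

Here I = (1/2)MR², so the shape factor k = I/(MR²) = 0.5.
Along the incline Mg sinθ − f = Ma, and torque about the center fR = Iα = kMR²(a/R) gives f = kMa.
Combining, a = g sinθ/(1+k) and f = kMa = kMg sinθ/(1+k).
f = 0.5 × 5.8 × 9.8 × sin14.1° / 1.5 ≈ 4.62 N.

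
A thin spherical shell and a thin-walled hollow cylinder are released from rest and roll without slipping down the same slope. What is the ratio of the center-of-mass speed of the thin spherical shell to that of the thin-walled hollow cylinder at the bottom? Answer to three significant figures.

Each satisfies Mgh = ½(1+k)Mv² with k = I/(MR²), so v ∝ 1/√(1+k).
For the thin spherical shell k = 2/3; for the thin-walled hollow cylinder k = 1.
v₁/v₂ = √((1+k₂)/(1+k₁)) = √(2/1.667) ≈ 1.10.

v_ratio ≈ 1.10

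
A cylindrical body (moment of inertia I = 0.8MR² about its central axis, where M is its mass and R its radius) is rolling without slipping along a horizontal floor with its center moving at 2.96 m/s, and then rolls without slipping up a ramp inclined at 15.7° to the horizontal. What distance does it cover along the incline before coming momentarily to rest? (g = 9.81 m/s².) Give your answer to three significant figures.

The moment of inertia is 0.8MR², giving k ≡ I/(MR²) = 0.8.
The rolling condition ω = v/R makes the rotational term ½I(v/R)² = ½kMv², so KE_total = ½(1+k)Mv² = (9/10)Mv².
Setting this equal to Mgh gives the vertical rise h = (1+k)v₀²/(2g) = 1.8×2.96²/(2×9.81) = 0.8038 m.
Along the incline, d = h/sinθ = 0.8038/sin15.7° ≈ 2.97 m.

d ≈ 2.97 m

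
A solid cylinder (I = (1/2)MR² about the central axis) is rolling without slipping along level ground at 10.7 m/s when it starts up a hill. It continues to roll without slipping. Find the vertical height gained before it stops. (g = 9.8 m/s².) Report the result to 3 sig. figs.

h ≈ 8.76 m

With I = (1/2)MR², the ratio k = I/(MR²) is 0.5.
Since it rolls without slipping, ω = v/R and KE = ½Mv² + ½Iω² = ½(1+k)Mv² = (3/4)Mv².
At the top the kinetic energy is zero, so (3/4)Mv₀² = Mgh.
Thus h = (1+k)v₀²/(2g) = 1.5 × 10.7² / (2 × 9.8) ≈ 8.76 m.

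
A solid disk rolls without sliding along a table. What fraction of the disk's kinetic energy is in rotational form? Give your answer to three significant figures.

fraction ≈ 0.333

Here I = (1/2)MR², so the shape factor k = I/(MR²) = 0.5.
Since ω = v/R, the translational part is ½Mv² and the rotational part is ½I(v/R)² = ½kMv²; the total is ½(1+k)Mv².
The rotational fraction is therefore k/(1+k) = 0.5/1.5 ≈ 0.333.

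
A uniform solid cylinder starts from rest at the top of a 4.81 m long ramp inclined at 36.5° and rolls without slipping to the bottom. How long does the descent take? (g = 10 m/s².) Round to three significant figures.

t ≈ 1.56 s

The moment of inertia is (1/2)MR², giving k ≡ I/(MR²) = 0.5.
Newton's second law down the slope: Mg sinθ − f = Ma. The torque equation fR = Iα (with α = a/R) gives f = kMa.
Hence a = g sinθ/(1+k) = 10×sin36.5°/1.5 = 3.965 m/s².
With constant a from rest, t = √(2L/a) = √(2·4.81/3.965) ≈ 1.56 s.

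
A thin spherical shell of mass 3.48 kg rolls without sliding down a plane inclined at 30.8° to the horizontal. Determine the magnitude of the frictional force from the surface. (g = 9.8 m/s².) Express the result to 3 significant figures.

The moment of inertia is (2/3)MR², giving k ≡ I/(MR²) = 2/3.
Translational: Mg sinθ − f = Ma. Rotational about the CM: fR = Iα = kMRa, so f = kMa.
Combining, a = g sinθ/(1+k) and f = kMa = kMg sinθ/(1+k).
f = (2/3) × 3.48 × 9.8 × sin30.8° / 1.667 ≈ 6.99 N.

f ≈ 6.99 N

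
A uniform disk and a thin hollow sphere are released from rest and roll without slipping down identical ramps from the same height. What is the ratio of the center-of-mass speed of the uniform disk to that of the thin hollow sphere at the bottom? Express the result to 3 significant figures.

Each satisfies Mgh = ½(1+k)Mv² with k = I/(MR²), so v ∝ 1/√(1+k).
For the uniform disk k = 0.5; for the thin hollow sphere k = 2/3.
v₁/v₂ = √((1+k₂)/(1+k₁)) = √(1.667/1.5) ≈ 1.05.

v_ratio ≈ 1.05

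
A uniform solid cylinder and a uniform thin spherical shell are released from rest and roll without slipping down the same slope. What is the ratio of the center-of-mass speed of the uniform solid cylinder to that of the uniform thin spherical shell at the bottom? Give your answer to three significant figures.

v_ratio ≈ 1.05

Each satisfies Mgh = ½(1+k)Mv² with k = I/(MR²), so v ∝ 1/√(1+k).
For the uniform solid cylinder k = 0.5; for the uniform thin spherical shell k = 2/3.
v₁/v₂ = √((1+k₂)/(1+k₁)) = √(1.667/1.5) ≈ 1.05.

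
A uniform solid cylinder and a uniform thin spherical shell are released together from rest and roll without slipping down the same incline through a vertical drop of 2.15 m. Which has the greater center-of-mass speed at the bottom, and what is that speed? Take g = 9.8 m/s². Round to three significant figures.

the uniform solid cylinder, at v ≈ 5.30 m/s

For rolling without slipping, Mgh = ½(1+k)Mv² where k = I/(MR²), so v = √(2gh/(1+k)).
Uniform solid cylinder: k = 0.5, giving v = √(2×9.8×2.15/1.5) = 5.3 m/s.
Uniform thin spherical shell: k = 2/3, giving v = √(2×9.8×2.15/1.667) = 5.028 m/s.
The smaller k wins: the uniform solid cylinder, at ≈ 5.30 m/s.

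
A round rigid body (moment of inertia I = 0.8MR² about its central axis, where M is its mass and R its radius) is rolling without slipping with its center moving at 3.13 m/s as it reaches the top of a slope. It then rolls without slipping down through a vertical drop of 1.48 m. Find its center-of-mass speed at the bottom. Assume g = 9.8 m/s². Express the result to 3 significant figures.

v ≈ 5.09 m/s

Here I = 0.8MR², so the shape factor k = I/(MR²) = 0.8.
The rolling condition ω = v/R makes the rotational term ½I(v/R)² = ½kMv², so KE_total = ½(1+k)Mv² = (9/10)Mv².
Conserving energy between top and bottom: (9/10)Mv² = (9/10)Mv₀² + Mgh, hence v² = v₀² + 2gh/(1+k).
v = √(3.13² + 2×9.8×1.48/1.8) = √25.91 ≈ 5.09 m/s.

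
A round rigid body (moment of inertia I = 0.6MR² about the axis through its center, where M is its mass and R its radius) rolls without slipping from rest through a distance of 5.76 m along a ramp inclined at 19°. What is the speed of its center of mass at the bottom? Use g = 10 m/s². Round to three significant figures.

v ≈ 4.84 m/s

Here I = 0.6MR², so the shape factor k = I/(MR²) = 0.6.
The rolling condition ω = v/R makes the rotational term ½I(v/R)² = ½kMv², so KE_total = ½(1+k)Mv² = (4/5)Mv².
The vertical drop is h = L sinθ = 5.76 × sin19° = 1.875 m.
Energy conservation: Mgh = (4/5)Mv², so v = √(2gh/(1+k)) = √(2 × 10 × 1.875 / 1.6) ≈ 4.84 m/s.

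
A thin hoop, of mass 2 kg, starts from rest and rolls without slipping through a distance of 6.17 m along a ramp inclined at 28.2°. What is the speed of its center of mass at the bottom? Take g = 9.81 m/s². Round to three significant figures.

v ≈ 5.35 m/s

Here I = MR², so the shape factor k = I/(MR²) = 1.
Rolling without slipping gives ω = v/R, so the total kinetic energy is ½Mv² + ½Iω² = ½(1+k)Mv² = Mv².
The vertical drop is h = L sinθ = 6.17 × sin28.2° = 2.916 m.
Setting Mgh = Mv² gives v = √(2gh/(1+k)) = √(2·9.81·2.916/2) ≈ 5.35 m/s.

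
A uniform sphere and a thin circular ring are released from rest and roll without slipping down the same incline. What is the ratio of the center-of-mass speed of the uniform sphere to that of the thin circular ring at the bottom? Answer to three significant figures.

v_ratio ≈ 1.20

Each satisfies Mgh = ½(1+k)Mv² with k = I/(MR²), so v ∝ 1/√(1+k).
For the uniform sphere k = 0.4; for the thin circular ring k = 1.
v₁/v₂ = √((1+k₂)/(1+k₁)) = √(2/1.4) ≈ 1.20.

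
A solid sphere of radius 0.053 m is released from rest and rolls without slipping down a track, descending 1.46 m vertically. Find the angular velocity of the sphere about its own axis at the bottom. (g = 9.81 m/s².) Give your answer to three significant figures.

ω ≈ 85.3 rad/s

Here I = (2/5)MR², so the shape factor k = I/(MR²) = 0.4.
Rolling without slipping gives ω = v/R, so the total kinetic energy is ½Mv² + ½Iω² = ½(1+k)Mv² = (7/10)Mv².
Energy conservation Mgh = ½(1+k)Mv² gives v = √(2gh/(1+k)) = √(2 × 9.81 × 1.46 / 1.4) = 4.523 m/s.
The angular speed follows from ω = v/R = 4.523/0.053 ≈ 85.3 rad/s.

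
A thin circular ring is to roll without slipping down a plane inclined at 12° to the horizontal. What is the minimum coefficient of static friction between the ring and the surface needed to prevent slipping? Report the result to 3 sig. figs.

μ_min ≈ 0.106

With I = MR², the ratio k = I/(MR²) is 1.
Along the incline Mg sinθ − f = Ma, and torque about the center fR = Iα = kMR²(a/R) gives f = kMa.
These give a = g sinθ/(1+k) and the required friction f = kMg sinθ/(1+k).
The normal force is N = Mg cosθ, so μ_min = f/N = k tanθ/(1+k).
μ_min = 1 × tan12° / 2 ≈ 0.106.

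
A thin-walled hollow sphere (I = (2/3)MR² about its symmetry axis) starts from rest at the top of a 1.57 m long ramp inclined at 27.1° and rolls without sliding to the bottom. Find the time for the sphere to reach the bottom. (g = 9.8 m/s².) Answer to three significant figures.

t ≈ 1.08 s

With I = (2/3)MR², the ratio k = I/(MR²) is 2/3.
Along the incline Mg sinθ − f = Ma, and torque about the center fR = Iα = kMR²(a/R) gives f = kMa.
Hence a = g sinθ/(1+k) = 9.8×sin27.1°/1.667 = 2.679 m/s².
With constant a from rest, t = √(2L/a) = √(2·1.57/2.679) ≈ 1.08 s.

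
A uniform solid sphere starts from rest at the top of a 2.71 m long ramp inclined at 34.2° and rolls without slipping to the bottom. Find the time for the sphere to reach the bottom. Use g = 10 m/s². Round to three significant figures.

For this body I = (2/5)MR², i.e. k = I/(MR²) = 0.4.
Translational: Mg sinθ − f = Ma. Rotational about the CM: fR = Iα = kMRa, so f = kMa.
Hence a = g sinθ/(1+k) = 10×sin34.2°/1.4 = 4.015 m/s².
Starting from rest, L = ½at², so t = √(2L/a) = √(2×2.71/4.015) ≈ 1.16 s.

t ≈ 1.16 s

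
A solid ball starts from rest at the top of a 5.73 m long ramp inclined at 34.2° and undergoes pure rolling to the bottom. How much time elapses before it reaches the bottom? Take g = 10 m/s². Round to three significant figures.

t ≈ 1.69 s

With I = (2/5)MR², the ratio k = I/(MR²) is 0.4.
Along the incline Mg sinθ − f = Ma, and torque about the center fR = Iα = kMR²(a/R) gives f = kMa.
Hence a = g sinθ/(1+k) = 10×sin34.2°/1.4 = 4.015 m/s².
Starting from rest, L = ½at², so t = √(2L/a) = √(2×5.73/4.015) ≈ 1.69 s.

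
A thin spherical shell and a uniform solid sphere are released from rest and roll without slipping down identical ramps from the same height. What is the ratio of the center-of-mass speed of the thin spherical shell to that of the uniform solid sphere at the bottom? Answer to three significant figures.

v_ratio ≈ 0.917

Each satisfies Mgh = ½(1+k)Mv² with k = I/(MR²), so v ∝ 1/√(1+k).
For the thin spherical shell k = 2/3; for the uniform solid sphere k = 0.4.
v₁/v₂ = √((1+k₂)/(1+k₁)) = √(1.4/1.667) ≈ 0.917.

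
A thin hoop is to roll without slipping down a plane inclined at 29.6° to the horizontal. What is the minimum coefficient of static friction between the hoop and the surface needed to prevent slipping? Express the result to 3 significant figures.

μ_min ≈ 0.284

The moment of inertia is MR², giving k ≡ I/(MR²) = 1.
Translational: Mg sinθ − f = Ma. Rotational about the CM: fR = Iα = kMRa, so f = kMa.
These give a = g sinθ/(1+k) and the required friction f = kMg sinθ/(1+k).
With N = Mg cosθ, the no-slip condition f ≤ μN gives μ_min = f/N = k tanθ/(1+k).
μ_min = 1 × tan29.6° / 2 ≈ 0.284.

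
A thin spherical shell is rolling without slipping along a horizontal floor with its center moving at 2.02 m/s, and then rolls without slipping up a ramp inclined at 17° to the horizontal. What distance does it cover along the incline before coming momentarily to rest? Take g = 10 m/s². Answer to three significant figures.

d ≈ 1.16 m

The moment of inertia is (2/3)MR², giving k ≡ I/(MR²) = 2/3.
Rolling without slipping gives ω = v/R, so the total kinetic energy is ½Mv² + ½Iω² = ½(1+k)Mv² = (5/6)Mv².
Setting this equal to Mgh gives the vertical rise h = (1+k)v₀²/(2g) = 1.667×2.02²/(2×10) = 0.34 m.
The distance along the slope is d = h/sinθ = 0.34/sin17° ≈ 1.16 m.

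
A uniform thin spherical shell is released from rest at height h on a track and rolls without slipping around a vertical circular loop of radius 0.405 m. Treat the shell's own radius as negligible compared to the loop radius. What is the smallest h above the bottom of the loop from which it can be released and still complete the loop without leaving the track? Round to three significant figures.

h_min ≈ 1.15 m

For this body I = (2/3)MR², i.e. k = I/(MR²) = 2/3.
At the top of the loop, the minimum-contact condition is Mg = Mv_top²/r, so v_top² = gr.
With ω = v/R, the kinetic energy at speed v is ½(1+k)Mv² = (5/6)Mv².
Energy conservation from release (height h) to the top (height 2r): Mgh = Mg(2r) + (5/6)M·gr.
Thus h_min = 2r + (1+k)r/2 = r(2 + 1.667/2) = 0.405 × 2.833 ≈ 1.15 m.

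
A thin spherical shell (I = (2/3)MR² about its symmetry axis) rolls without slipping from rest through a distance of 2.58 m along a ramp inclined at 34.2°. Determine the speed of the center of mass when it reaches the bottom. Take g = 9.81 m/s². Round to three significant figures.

v ≈ 4.13 m/s

The moment of inertia is (2/3)MR², giving k ≡ I/(MR²) = 2/3.
Rolling without slipping gives ω = v/R, so the total kinetic energy is ½Mv² + ½Iω² = ½(1+k)Mv² = (5/6)Mv².
The vertical drop is h = L sinθ = 2.58 × sin34.2° = 1.45 m.
Energy conservation: Mgh = (5/6)Mv², so v = √(2gh/(1+k)) = √(2 × 9.81 × 1.45 / 1.667) ≈ 4.13 m/s.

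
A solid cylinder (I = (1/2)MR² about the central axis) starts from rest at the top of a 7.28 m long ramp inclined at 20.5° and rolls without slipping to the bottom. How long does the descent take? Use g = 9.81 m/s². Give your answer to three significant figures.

With I = (1/2)MR², the ratio k = I/(MR²) is 0.5.
Newton's second law down the slope: Mg sinθ − f = Ma. The torque equation fR = Iα (with α = a/R) gives f = kMa.
Hence a = g sinθ/(1+k) = 9.81×sin20.5°/1.5 = 2.29 m/s².
With constant a from rest, t = √(2L/a) = √(2·7.28/2.29) ≈ 2.52 s.

t ≈ 2.52 s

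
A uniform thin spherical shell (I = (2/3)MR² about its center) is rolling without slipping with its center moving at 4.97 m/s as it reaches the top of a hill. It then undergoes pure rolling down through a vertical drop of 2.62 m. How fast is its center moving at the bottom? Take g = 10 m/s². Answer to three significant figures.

v ≈ 7.49 m/s

With I = (2/3)MR², the ratio k = I/(MR²) is 2/3.
Since it rolls without slipping, ω = v/R and KE = ½Mv² + ½Iω² = ½(1+k)Mv² = (5/6)Mv².
Energy conservation: (5/6)Mv₀² + Mgh = (5/6)Mv², so v² = v₀² + 2gh/(1+k).
v = √(4.97² + 2×10×2.62/1.667) = √56.14 ≈ 7.49 m/s.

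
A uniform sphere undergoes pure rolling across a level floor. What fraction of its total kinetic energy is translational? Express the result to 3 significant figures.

Here I = (2/5)MR², so the shape factor k = I/(MR²) = 0.4.
With ω = v/R, KE_trans = ½Mv² and KE_rot = ½Iω² = ½kMv², so KE_total = ½(1+k)Mv².
The translational fraction is therefore 1/(1+k) = 1/1.4 ≈ 0.714.

fraction ≈ 0.714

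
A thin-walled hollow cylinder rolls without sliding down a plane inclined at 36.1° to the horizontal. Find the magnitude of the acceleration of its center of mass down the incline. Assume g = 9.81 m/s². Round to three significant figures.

With I = MR², the ratio k = I/(MR²) is 1.
Translational: Mg sinθ − f = Ma. Rotational about the CM: fR = Iα = kMRa, so f = kMa.
Eliminating f: Mg sinθ = (1+k)Ma, so a = g sinθ/(1+k) = 9.81 × sin36.1° / 2 ≈ 2.89 m/s².

a ≈ 2.89 m/s²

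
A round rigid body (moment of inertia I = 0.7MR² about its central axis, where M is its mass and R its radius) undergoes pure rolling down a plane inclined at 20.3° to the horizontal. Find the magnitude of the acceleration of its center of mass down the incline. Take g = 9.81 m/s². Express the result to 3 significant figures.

a ≈ 2.00 m/s²

For this body I = 0.7MR², i.e. k = I/(MR²) = 0.7.
Newton's second law down the slope: Mg sinθ − f = Ma. The torque equation fR = Iα (with α = a/R) gives f = kMa.
Eliminating f: Mg sinθ = (1+k)Ma, so a = g sinθ/(1+k) = 9.81 × sin20.3° / 1.7 ≈ 2.00 m/s².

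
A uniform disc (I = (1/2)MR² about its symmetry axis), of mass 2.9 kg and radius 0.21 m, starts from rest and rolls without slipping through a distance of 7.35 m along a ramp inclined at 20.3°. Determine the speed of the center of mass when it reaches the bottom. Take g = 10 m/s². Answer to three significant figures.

The moment of inertia is (1/2)MR², giving k ≡ I/(MR²) = 0.5.
Pure rolling means v = ωR; then KE = ½Mv² + ½I(v/R)² = ½(1+k)Mv² = (3/4)Mv².
The vertical drop is h = L sinθ = 7.35 × sin20.3° = 2.55 m.
Setting Mgh = (3/4)Mv² gives v = √(2gh/(1+k)) = √(2·10·2.55/1.5) ≈ 5.83 m/s.

v ≈ 5.83 m/s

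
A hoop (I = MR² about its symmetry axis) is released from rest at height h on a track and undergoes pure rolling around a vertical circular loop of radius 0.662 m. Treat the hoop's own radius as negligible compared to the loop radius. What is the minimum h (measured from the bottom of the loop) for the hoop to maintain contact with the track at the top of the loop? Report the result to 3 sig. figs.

Here I = MR², so the shape factor k = I/(MR²) = 1.
At the top of the loop, the minimum-contact condition is Mg = Mv_top²/r, so v_top² = gr.
With ω = v/R, the kinetic energy at speed v is ½(1+k)Mv² = Mv².
Energy conservation from release (height h) to the top (height 2r): Mgh = Mg(2r) + M·gr.
Thus h_min = 2r + (1+k)r/2 = r(2 + 2/2) = 0.662 × 3 ≈ 1.99 m.

h_min ≈ 1.99 m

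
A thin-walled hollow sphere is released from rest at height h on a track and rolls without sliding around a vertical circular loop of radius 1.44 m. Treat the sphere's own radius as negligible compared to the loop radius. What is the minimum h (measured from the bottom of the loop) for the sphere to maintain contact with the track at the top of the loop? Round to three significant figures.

h_min ≈ 4.08 m

With I = (2/3)MR², the ratio k = I/(MR²) is 2/3.
At the top of the loop, the minimum-contact condition is Mg = Mv_top²/r, so v_top² = gr.
With ω = v/R, the kinetic energy at speed v is ½(1+k)Mv² = (5/6)Mv².
Energy conservation from release (height h) to the top (height 2r): Mgh = Mg(2r) + (5/6)M·gr.
Thus h_min = 2r + (1+k)r/2 = r(2 + 1.667/2) = 1.44 × 2.833 ≈ 4.08 m.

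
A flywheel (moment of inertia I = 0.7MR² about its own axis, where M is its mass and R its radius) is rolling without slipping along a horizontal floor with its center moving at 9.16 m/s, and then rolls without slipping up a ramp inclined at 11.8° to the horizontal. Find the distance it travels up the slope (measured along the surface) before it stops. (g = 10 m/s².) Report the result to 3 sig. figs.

With I = 0.7MR², the ratio k = I/(MR²) is 0.7.
The rolling condition ω = v/R makes the rotational term ½I(v/R)² = ½kMv², so KE_total = ½(1+k)Mv² = (17/20)Mv².
Setting this equal to Mgh gives the vertical rise h = (1+k)v₀²/(2g) = 1.7×9.16²/(2×10) = 7.132 m.
The distance along the slope is d = h/sinθ = 7.132/sin11.8° ≈ 34.9 m.

d ≈ 34.9 m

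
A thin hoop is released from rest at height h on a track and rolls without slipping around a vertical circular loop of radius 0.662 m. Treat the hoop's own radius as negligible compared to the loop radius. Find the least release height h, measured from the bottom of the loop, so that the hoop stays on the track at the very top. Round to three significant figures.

For this body I = MR², i.e. k = I/(MR²) = 1.
At the top, contact is just lost when gravity alone supplies the centripetal force: Mg = Mv_top²/r, i.e. v_top² = gr.
With ω = v/R, the kinetic energy at speed v is ½(1+k)Mv² = Mv².
Energy conservation from release (height h) to the top (height 2r): Mgh = Mg(2r) + M·gr.
Thus h_min = 2r + (1+k)r/2 = r(2 + 2/2) = 0.662 × 3 ≈ 1.99 m.

h_min ≈ 1.99 m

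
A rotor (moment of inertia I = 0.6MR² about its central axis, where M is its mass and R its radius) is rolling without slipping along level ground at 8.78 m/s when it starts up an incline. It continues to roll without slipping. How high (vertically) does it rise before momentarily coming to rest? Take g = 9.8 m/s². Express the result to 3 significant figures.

For this body I = 0.6MR², i.e. k = I/(MR²) = 0.6.
The rolling condition ω = v/R makes the rotational term ½I(v/R)² = ½kMv², so KE_total = ½(1+k)Mv² = (4/5)Mv².
At the top the kinetic energy is zero, so (4/5)Mv₀² = Mgh.
Thus h = (1+k)v₀²/(2g) = 1.6 × 8.78² / (2 × 9.8) ≈ 6.29 m.

h ≈ 6.29 m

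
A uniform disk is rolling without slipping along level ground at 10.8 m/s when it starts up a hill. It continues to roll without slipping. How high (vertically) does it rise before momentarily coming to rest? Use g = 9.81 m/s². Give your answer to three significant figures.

Here I = (1/2)MR², so the shape factor k = I/(MR²) = 0.5.
The rolling condition ω = v/R makes the rotational term ½I(v/R)² = ½kMv², so KE_total = ½(1+k)Mv² = (3/4)Mv².
All of this converts to potential energy at the highest point: (3/4)Mv₀² = Mgh.
Thus h = (1+k)v₀²/(2g) = 1.5 × 10.8² / (2 × 9.81) ≈ 8.92 m.

h ≈ 8.92 m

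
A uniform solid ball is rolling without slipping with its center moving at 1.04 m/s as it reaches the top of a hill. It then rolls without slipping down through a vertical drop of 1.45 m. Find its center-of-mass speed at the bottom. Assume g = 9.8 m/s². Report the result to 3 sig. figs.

Here I = (2/5)MR², so the shape factor k = I/(MR²) = 0.4.
Pure rolling means v = ωR; then KE = ½Mv² + ½I(v/R)² = ½(1+k)Mv² = (7/10)Mv².
Conserving energy between top and bottom: (7/10)Mv² = (7/10)Mv₀² + Mgh, hence v² = v₀² + 2gh/(1+k).
v = √(1.04² + 2×9.8×1.45/1.4) = √21.38 ≈ 4.62 m/s.

v ≈ 4.62 m/s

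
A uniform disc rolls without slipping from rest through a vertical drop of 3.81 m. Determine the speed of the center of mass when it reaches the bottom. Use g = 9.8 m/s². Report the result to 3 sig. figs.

Here I = (1/2)MR², so the shape factor k = I/(MR²) = 0.5.
Since it rolls without slipping, ω = v/R and KE = ½Mv² + ½Iω² = ½(1+k)Mv² = (3/4)Mv².
Setting Mgh = (3/4)Mv² gives v = √(2gh/(1+k)) = √(2·9.8·3.81/1.5) ≈ 7.06 m/s.

v ≈ 7.06 m/s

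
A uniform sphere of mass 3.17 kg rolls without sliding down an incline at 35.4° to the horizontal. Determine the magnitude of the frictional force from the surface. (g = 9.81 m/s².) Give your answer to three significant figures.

Here I = (2/5)MR², so the shape factor k = I/(MR²) = 0.4.
Newton's second law down the slope: Mg sinθ − f = Ma. The torque equation fR = Iα (with α = a/R) gives f = kMa.
Combining, a = g sinθ/(1+k) and f = kMa = kMg sinθ/(1+k).
f = 0.4 × 3.17 × 9.81 × sin35.4° / 1.4 ≈ 5.15 N.

f ≈ 5.15 N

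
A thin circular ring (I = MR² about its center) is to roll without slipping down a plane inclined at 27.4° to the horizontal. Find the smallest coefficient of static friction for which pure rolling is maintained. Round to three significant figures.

μ_min ≈ 0.259

Here I = MR², so the shape factor k = I/(MR²) = 1.
Along the incline Mg sinθ − f = Ma, and torque about the center fR = Iα = kMR²(a/R) gives f = kMa.
These give a = g sinθ/(1+k) and the required friction f = kMg sinθ/(1+k).
With N = Mg cosθ, the no-slip condition f ≤ μN gives μ_min = f/N = k tanθ/(1+k).
μ_min = 1 × tan27.4° / 2 ≈ 0.259.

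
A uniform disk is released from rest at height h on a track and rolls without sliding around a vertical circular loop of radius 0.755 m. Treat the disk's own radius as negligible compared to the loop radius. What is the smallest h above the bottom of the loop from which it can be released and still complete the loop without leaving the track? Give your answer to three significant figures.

With I = (1/2)MR², the ratio k = I/(MR²) is 0.5.
At the top of the loop, the minimum-contact condition is Mg = Mv_top²/r, so v_top² = gr.
With ω = v/R, the kinetic energy at speed v is ½(1+k)Mv² = (3/4)Mv².
Energy conservation from release (height h) to the top (height 2r): Mgh = Mg(2r) + (3/4)M·gr.
Thus h_min = 2r + (1+k)r/2 = r(2 + 1.5/2) = 0.755 × 2.75 ≈ 2.08 m.

h_min ≈ 2.08 m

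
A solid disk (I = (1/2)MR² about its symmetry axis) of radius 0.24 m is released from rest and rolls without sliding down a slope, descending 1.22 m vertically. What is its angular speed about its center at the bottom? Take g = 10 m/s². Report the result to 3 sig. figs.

With I = (1/2)MR², the ratio k = I/(MR²) is 0.5.
Rolling without slipping gives ω = v/R, so the total kinetic energy is ½Mv² + ½Iω² = ½(1+k)Mv² = (3/4)Mv².
Energy conservation Mgh = ½(1+k)Mv² gives v = √(2gh/(1+k)) = √(2 × 10 × 1.22 / 1.5) = 4.033 m/s.
The angular speed follows from ω = v/R = 4.033/0.24 ≈ 16.8 rad/s.

ω ≈ 16.8 rad/s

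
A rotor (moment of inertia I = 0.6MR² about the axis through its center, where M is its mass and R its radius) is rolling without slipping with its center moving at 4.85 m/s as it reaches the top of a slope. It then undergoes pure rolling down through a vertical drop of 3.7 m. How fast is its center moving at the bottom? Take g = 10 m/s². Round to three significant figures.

v ≈ 8.35 m/s

Here I = 0.6MR², so the shape factor k = I/(MR²) = 0.6.
The rolling condition ω = v/R makes the rotational term ½I(v/R)² = ½kMv², so KE_total = ½(1+k)Mv² = (4/5)Mv².
Conserving energy between top and bottom: (4/5)Mv² = (4/5)Mv₀² + Mgh, hence v² = v₀² + 2gh/(1+k).
v = √(4.85² + 2×10×3.7/1.6) = √69.77 ≈ 8.35 m/s.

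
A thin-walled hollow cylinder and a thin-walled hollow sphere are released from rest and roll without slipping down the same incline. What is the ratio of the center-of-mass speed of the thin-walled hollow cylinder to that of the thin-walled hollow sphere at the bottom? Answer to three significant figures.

Each satisfies Mgh = ½(1+k)Mv² with k = I/(MR²), so v ∝ 1/√(1+k).
For the thin-walled hollow cylinder k = 1; for the thin-walled hollow sphere k = 2/3.
v₁/v₂ = √((1+k₂)/(1+k₁)) = √(1.667/2) ≈ 0.913.

v_ratio ≈ 0.913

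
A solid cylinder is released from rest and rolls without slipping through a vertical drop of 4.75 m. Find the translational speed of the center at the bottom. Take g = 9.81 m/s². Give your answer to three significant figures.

v ≈ 7.88 m/s

The moment of inertia is (1/2)MR², giving k ≡ I/(MR²) = 0.5.
Pure rolling means v = ωR; then KE = ½Mv² + ½I(v/R)² = ½(1+k)Mv² = (3/4)Mv².
Energy conservation: Mgh = (3/4)Mv², so v = √(2gh/(1+k)) = √(2 × 9.81 × 4.75 / 1.5) ≈ 7.88 m/s.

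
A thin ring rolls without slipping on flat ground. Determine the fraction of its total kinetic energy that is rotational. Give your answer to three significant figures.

fraction ≈ 0.500

With I = MR², the ratio k = I/(MR²) is 1.
Since ω = v/R, the translational part is ½Mv² and the rotational part is ½I(v/R)² = ½kMv²; the total is ½(1+k)Mv².
The rotational fraction is therefore k/(1+k) = 1/2 ≈ 0.500.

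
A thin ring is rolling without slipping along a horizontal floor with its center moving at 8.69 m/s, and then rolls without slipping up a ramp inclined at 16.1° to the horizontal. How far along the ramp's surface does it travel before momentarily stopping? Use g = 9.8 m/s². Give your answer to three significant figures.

With I = MR², the ratio k = I/(MR²) is 1.
Rolling without slipping gives ω = v/R, so the total kinetic energy is ½Mv² + ½Iω² = ½(1+k)Mv² = Mv².
Setting this equal to Mgh gives the vertical rise h = (1+k)v₀²/(2g) = 2×8.69²/(2×9.8) = 7.706 m.
Along the incline, d = h/sinθ = 7.706/sin16.1° ≈ 27.8 m.

d ≈ 27.8 m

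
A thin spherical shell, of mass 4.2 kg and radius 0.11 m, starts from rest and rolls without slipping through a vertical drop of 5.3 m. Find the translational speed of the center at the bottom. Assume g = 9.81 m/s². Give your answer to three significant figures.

v ≈ 7.90 m/s

The moment of inertia is (2/3)MR², giving k ≡ I/(MR²) = 2/3.
Rolling without slipping gives ω = v/R, so the total kinetic energy is ½Mv² + ½Iω² = ½(1+k)Mv² = (5/6)Mv².
Energy conservation: Mgh = (5/6)Mv², so v = √(2gh/(1+k)) = √(2 × 9.81 × 5.3 / 1.667) ≈ 7.90 m/s.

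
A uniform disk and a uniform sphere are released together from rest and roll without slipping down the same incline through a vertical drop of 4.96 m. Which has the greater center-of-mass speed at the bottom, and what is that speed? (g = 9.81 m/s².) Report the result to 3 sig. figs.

For rolling without slipping, Mgh = ½(1+k)Mv² where k = I/(MR²), so v = √(2gh/(1+k)).
Uniform disk: k = 0.5, giving v = √(2×9.81×4.96/1.5) = 8.055 m/s.
Uniform sphere: k = 0.4, giving v = √(2×9.81×4.96/1.4) = 8.337 m/s.
The smaller k wins: the uniform sphere, at ≈ 8.34 m/s.

the uniform sphere, at v ≈ 8.34 m/s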